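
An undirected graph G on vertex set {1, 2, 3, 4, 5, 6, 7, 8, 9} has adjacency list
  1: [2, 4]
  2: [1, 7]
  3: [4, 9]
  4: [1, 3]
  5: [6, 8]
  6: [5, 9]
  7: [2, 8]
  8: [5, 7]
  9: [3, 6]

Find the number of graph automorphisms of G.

Every vertex has degree 2 and the graph is connected, so G is the 9-cycle C_9. The automorphisms of the 9-cycle are exactly the symmetries of a regular 9-gon: the dihedral group D_9, |D_9| = 18.

18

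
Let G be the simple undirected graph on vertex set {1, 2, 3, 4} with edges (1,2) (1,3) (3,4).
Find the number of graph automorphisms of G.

The degree sequence is [2, 1, 2, 1]; the two degree-1 vertices 2 and 4 are the ends of a path, so G = P_4. A path has exactly one nontrivial symmetry — reversal — giving Aut(G) of order 2.

2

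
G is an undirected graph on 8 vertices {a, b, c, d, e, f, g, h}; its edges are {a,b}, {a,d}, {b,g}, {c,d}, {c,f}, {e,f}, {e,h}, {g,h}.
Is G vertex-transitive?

Every vertex has degree 2 and the graph is connected, so G is the 8-cycle C_8. C_8 has 8 rotations and 8 reflections, so Aut(C_8) ≅ D_8 of order 16. Under this action every vertex can be carried to every other, so G is vertex-transitive.

Yes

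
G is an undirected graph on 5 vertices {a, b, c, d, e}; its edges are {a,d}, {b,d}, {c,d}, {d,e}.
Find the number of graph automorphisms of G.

24

Vertex d has degree 4 and every other vertex has degree 1, so G is the star K_{1,4} with centre d. The 4 leaves are pairwise interchangeable while the centre is fixed, giving Aut(G) = S_4.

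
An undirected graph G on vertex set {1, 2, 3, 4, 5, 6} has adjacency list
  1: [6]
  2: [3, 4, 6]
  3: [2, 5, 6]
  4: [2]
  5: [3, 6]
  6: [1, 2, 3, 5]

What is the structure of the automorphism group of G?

Degrees alone do not determine every vertex (e.g. 1 and 4 both have degree 1), but their neighbour-degree multisets differ: N(1) has degrees [4] while N(4) has degrees [3]. Repeating this refinement separates all vertices, so the only automorphism is the identity.

the trivial group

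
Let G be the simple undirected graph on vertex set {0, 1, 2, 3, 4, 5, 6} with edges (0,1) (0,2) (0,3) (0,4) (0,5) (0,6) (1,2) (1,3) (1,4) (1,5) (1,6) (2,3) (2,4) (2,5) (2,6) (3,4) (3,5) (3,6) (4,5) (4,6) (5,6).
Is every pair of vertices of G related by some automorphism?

Every vertex has degree 6, so G is the complete graph K_7. Every bijection on the vertex set is an automorphism of K_7; hence Aut(K_7) ≅ S_7, order 5040. This group acts transitively on the 7 vertices.

Yes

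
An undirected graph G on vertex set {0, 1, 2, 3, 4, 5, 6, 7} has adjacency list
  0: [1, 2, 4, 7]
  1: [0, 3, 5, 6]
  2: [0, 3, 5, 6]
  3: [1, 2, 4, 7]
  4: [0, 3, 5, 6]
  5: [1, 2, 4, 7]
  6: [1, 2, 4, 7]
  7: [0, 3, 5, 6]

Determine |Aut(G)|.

1152

G is 4-regular and bipartite with parts {0, 3, 5, 6} and {1, 2, 4, 7} (each part is independent and every cross-pair is an edge), so G = K_{4,4}. Aut(K_{4,4}) is the wreath product S_4 ≀ Z_2: permute within each part, then optionally swap the parts; |Aut| = 2·(4!)² = 1152.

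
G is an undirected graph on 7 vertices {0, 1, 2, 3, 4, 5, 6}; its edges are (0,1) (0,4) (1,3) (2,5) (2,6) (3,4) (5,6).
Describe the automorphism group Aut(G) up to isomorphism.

G has two connected components, {0, 1, 3, 4} and {2, 5, 6}; each is 2-regular, so G = C_4 ⊔ C_3. No automorphism exchanges components of different sizes, hence Aut(G) is the direct product D_4 × D_3, order 48.

D_4 × D_3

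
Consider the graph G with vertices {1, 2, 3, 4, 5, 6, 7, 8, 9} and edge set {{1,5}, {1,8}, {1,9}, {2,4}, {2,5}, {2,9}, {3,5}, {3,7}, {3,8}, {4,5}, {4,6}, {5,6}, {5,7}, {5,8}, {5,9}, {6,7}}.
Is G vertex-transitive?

Vertex 5 is the only vertex of degree 8, so every automorphism fixes it; G is not vertex-transitive.

No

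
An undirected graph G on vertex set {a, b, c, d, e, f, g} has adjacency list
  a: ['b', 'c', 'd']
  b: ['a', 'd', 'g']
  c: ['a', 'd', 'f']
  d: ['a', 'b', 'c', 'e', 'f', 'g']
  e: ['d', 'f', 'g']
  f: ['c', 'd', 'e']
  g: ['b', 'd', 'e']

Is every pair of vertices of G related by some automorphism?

Vertex d is the only vertex of degree 6, so every automorphism fixes it; G is not vertex-transitive.

No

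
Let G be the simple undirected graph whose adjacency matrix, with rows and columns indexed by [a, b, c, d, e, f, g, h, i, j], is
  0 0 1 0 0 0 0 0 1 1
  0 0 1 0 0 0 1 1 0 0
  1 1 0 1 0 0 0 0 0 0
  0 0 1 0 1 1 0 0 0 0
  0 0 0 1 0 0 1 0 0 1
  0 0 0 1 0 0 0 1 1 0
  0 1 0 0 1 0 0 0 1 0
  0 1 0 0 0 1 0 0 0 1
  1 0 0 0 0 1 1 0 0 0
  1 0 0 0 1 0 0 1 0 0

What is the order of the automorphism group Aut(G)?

120

G is 3-regular on 10 vertices with no triangles and no 4-cycles (girth 5): this is the Petersen graph. Viewing the Petersen graph as the Kneser graph K(5,2) — vertices are 2-subsets of {1,…,5}, edges join disjoint pairs — its automorphisms are exactly the permutations of the 5-element set, so Aut ≅ S_5 of order 120.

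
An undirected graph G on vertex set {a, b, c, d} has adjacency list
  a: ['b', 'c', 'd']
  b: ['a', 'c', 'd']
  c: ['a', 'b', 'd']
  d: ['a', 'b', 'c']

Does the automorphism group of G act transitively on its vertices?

Yes

All 4 vertices are pairwise adjacent: G = K_4. Every bijection on the vertex set is an automorphism of K_4; hence Aut(K_4) ≅ S_4, order 24. This group acts transitively on the 4 vertices.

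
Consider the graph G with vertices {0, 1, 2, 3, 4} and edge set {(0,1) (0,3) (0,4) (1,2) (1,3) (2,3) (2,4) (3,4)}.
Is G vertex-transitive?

Vertex 3 is the only vertex of degree 4, so every automorphism fixes it; G is not vertex-transitive.

No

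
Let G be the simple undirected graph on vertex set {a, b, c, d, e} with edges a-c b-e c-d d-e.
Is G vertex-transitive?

Automorphisms preserve degree, but G has vertices of degree 1 and vertices of degree 2; no automorphism maps one to the other, so G is not vertex-transitive.

No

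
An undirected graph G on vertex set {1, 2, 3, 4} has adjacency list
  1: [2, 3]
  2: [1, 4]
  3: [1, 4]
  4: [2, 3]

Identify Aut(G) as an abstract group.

D_4

G is 2-regular and connected on 4 vertices, i.e. the cycle C_4. C_4 has 4 rotations and 4 reflections, so Aut(C_4) ≅ D_4 of order 8.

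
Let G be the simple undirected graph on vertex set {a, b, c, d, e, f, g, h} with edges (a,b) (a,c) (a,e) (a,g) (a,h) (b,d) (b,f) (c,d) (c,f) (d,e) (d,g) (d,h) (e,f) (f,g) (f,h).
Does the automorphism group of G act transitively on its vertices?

No

Automorphisms preserve degree, but G has vertices of degree 3 and vertices of degree 5; no automorphism maps one to the other, so G is not vertex-transitive.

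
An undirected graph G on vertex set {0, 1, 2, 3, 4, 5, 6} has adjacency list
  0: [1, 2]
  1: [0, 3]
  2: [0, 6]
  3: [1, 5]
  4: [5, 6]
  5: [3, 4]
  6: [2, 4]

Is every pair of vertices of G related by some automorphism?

Yes

Every vertex has degree 2 and the graph is connected, so G is the 7-cycle C_7. The automorphisms of the 7-cycle are exactly the symmetries of a regular 7-gon: the dihedral group D_7, |D_7| = 14. Under this action every vertex can be carried to every other, so G is vertex-transitive.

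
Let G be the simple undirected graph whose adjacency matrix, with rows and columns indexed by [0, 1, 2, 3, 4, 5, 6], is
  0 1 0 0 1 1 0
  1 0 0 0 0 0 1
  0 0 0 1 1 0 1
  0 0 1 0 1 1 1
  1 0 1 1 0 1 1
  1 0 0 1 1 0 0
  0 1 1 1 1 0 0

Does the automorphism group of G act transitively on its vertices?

No

Vertex 1 is the only vertex of degree 2, so every automorphism fixes it; G is not vertex-transitive.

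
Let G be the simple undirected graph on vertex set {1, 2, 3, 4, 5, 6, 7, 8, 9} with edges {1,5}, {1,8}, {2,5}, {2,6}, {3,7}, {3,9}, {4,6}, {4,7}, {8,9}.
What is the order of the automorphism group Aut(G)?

18

G is 2-regular and connected on 9 vertices, i.e. the cycle C_9. C_9 has 9 rotations and 9 reflections, so Aut(C_9) ≅ D_9 of order 18.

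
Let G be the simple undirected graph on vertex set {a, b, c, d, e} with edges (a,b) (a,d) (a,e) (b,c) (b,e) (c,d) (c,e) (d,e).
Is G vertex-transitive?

No

Vertex e is the only vertex of degree 4, so every automorphism fixes it; G is not vertex-transitive.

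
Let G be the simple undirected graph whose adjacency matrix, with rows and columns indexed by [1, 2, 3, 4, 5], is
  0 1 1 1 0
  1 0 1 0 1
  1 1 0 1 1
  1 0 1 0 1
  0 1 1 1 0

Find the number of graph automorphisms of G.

Vertex 3 is the unique vertex of degree 4; the remaining 4 vertices each have degree 3 and induce a cycle, so G is the wheel on 5 vertices with hub 3. Every automorphism fixes the hub and acts on the rim 4-cycle, so Aut(G) ≅ Aut(C_4) = D_4 of order 8.

8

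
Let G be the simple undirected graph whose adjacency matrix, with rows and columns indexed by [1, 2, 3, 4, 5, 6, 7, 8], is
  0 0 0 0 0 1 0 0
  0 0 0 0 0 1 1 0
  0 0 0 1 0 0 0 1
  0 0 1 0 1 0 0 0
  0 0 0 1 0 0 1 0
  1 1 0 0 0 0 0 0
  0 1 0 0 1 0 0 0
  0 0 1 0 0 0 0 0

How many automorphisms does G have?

The degree sequence is [1, 2, 2, 2, 2, 2, 2, 1]; the two degree-1 vertices 1 and 8 are the ends of a path, so G = P_8. A path has exactly one nontrivial symmetry — reversal — giving Aut(G) of order 2.

2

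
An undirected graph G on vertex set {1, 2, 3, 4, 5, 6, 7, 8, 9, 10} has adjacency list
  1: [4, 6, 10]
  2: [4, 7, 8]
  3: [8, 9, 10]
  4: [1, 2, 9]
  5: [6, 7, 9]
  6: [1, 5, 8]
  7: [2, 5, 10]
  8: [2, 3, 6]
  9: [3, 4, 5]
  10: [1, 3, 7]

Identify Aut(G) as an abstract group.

S_5

G is 3-regular on 10 vertices with no triangles and no 4-cycles (girth 5): this is the Petersen graph. Viewing the Petersen graph as the Kneser graph K(5,2) — vertices are 2-subsets of {1,…,5}, edges join disjoint pairs — its automorphisms are exactly the permutations of the 5-element set, so Aut ≅ S_5 of order 120.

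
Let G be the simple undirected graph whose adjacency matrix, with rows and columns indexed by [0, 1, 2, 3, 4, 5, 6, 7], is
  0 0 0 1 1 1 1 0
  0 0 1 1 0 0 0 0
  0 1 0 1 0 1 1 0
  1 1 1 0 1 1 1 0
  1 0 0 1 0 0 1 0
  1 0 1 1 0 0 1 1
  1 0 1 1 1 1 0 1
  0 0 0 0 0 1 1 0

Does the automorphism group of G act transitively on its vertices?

Vertex 4 is the only vertex of degree 3, so every automorphism fixes it; G is not vertex-transitive.

No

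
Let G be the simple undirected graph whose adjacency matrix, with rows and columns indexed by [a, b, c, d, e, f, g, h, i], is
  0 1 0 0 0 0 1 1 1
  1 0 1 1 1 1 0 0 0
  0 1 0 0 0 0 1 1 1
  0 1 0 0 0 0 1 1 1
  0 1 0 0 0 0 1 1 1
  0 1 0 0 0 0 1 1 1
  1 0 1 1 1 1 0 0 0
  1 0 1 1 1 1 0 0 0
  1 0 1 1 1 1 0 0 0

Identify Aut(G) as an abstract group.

The vertices split by degree into {b, g, h, i} (degree 5) and {a, c, d, e, f} (degree 4); every edge runs between the two parts, so G is the complete bipartite graph K_{4,5}. The parts have unequal sizes, so no automorphism swaps them; each part is permuted independently, giving S_4 × S_5 of order 4!·5! = 2880.

S_4 × S_5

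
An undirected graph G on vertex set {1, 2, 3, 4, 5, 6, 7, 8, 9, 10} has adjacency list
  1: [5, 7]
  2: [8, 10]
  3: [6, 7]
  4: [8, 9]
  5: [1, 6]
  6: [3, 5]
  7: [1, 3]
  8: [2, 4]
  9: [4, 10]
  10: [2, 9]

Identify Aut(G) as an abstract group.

G has two connected components, {2, 4, 8, 9, 10} and {1, 3, 5, 6, 7}; each is 2-regular, so G = C_5 ⊔ C_5. With two isomorphic components, Aut(G) = Aut(C_5) ≀ S_2 = (D_5 × D_5) ⋊ Z_2: permute each cycle by D_5, then optionally swap the two cycles. Order 2·(2·5)² = 200.

(D_5 × D_5) ⋊ Z_2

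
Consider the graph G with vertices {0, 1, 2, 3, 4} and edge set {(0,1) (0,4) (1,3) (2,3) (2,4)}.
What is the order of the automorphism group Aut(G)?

Every vertex has degree 2 and the graph is connected, so G is the 5-cycle C_5. C_5 has 5 rotations and 5 reflections, so Aut(C_5) ≅ D_5 of order 10.

10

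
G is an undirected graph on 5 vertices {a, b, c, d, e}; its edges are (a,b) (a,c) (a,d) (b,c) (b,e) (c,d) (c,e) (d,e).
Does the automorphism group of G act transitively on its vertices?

No

Vertex c is the only vertex of degree 4, so every automorphism fixes it; G is not vertex-transitive.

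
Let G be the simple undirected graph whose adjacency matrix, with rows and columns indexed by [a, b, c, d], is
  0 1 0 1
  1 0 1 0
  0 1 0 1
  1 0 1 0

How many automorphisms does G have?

G is 2-regular and bipartite on 2^2 = 4 vertices with girth 4; it is the hypercube graph Q_2. The symmetry group of the 2-cube is the hyperoctahedral group B_2 = Z_2 ≀ S_2, of order 2^2·2! = 8.

8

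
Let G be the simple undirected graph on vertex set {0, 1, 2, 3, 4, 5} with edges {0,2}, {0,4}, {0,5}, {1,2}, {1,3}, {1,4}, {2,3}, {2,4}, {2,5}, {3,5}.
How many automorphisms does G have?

10

Vertex 2 is the unique vertex of degree 5; the remaining 5 vertices each have degree 3 and induce a cycle, so G is the wheel on 6 vertices with hub 2. With the hub fixed, the remaining symmetry is that of the rim cycle C_5, giving the dihedral group D_5.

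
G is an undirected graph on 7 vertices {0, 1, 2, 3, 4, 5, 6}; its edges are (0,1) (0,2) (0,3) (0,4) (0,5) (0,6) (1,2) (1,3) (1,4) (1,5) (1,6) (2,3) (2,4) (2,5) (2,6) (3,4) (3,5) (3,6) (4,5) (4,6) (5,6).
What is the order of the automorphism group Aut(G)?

All 7 vertices are pairwise adjacent: G = K_7. Every bijection on the vertex set is an automorphism of K_7; hence Aut(K_7) ≅ S_7, order 5040.

5040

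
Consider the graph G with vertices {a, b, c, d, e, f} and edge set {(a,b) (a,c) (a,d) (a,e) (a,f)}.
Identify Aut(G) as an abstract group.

the symmetric group on 5 letters

Vertex a has degree 5 and every other vertex has degree 1, so G is the star K_{1,5} with centre a. The 5 leaves are pairwise interchangeable while the centre is fixed, giving Aut(G) = S_5.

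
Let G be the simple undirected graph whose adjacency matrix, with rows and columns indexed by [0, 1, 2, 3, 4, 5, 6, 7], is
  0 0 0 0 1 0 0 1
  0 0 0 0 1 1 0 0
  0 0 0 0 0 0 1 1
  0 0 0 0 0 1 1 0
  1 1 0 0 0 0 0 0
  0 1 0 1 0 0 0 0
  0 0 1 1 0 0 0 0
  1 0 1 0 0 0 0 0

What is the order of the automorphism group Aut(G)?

Every vertex has degree 2 and the graph is connected, so G is the 8-cycle C_8. The automorphisms of the 8-cycle are exactly the symmetries of a regular 8-gon: the dihedral group D_8, |D_8| = 16.

16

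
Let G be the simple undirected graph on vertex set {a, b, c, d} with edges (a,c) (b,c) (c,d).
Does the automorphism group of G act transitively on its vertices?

Vertex c is the only vertex of degree 3, so every automorphism fixes it; G is not vertex-transitive.

No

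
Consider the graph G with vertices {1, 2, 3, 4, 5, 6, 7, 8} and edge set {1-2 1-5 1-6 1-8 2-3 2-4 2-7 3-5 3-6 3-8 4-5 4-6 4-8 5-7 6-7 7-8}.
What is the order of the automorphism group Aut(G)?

G is 4-regular and bipartite with parts {1, 3, 4, 7} and {2, 5, 6, 8} (each part is independent and every cross-pair is an edge), so G = K_{4,4}. Aut(K_{4,4}) is the wreath product S_4 ≀ Z_2: permute within each part, then optionally swap the parts; |Aut| = 2·(4!)² = 1152.

1152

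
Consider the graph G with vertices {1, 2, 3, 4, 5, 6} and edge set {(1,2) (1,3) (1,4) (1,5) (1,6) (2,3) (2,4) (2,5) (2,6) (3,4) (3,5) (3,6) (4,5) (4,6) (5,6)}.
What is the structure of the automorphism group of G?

Every vertex has degree 5, so G is the complete graph K_6. Any permutation of the 6 vertices preserves K_6, so Aut(K_6) = S_6 of order 6! = 720.

S_6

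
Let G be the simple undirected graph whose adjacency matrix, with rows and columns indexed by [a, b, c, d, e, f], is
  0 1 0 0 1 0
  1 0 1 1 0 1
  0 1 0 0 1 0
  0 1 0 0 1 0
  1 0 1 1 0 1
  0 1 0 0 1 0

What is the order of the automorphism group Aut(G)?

The vertices split by degree into {b, e} (degree 4) and {a, c, d, f} (degree 2); every edge runs between the two parts, so G is the complete bipartite graph K_{2,4}. The parts have unequal sizes, so no automorphism swaps them; each part is permuted independently, giving S_2 × S_4 of order 2!·4! = 48.

48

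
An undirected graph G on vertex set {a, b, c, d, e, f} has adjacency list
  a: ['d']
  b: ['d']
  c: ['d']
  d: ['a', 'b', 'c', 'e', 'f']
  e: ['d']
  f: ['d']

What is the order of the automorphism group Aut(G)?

120

Vertex d has degree 5 and every other vertex has degree 1, so G is the star K_{1,5} with centre d. The 5 leaves are pairwise interchangeable while the centre is fixed, giving Aut(G) = S_5.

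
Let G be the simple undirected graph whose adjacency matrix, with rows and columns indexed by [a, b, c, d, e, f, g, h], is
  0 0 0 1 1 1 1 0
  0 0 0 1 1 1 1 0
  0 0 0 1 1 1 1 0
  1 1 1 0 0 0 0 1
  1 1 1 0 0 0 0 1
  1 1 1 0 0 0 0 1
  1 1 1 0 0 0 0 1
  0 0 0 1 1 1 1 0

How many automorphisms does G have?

1152

G is 4-regular and bipartite with parts {a, b, c, h} and {d, e, f, g} (each part is independent and every cross-pair is an edge), so G = K_{4,4}. Each part can be permuted independently (S_4 × S_4) and the two equal-size parts can also be swapped, giving (S_4 × S_4) ⋊ Z_2 of order 2·(4!)² = 1152.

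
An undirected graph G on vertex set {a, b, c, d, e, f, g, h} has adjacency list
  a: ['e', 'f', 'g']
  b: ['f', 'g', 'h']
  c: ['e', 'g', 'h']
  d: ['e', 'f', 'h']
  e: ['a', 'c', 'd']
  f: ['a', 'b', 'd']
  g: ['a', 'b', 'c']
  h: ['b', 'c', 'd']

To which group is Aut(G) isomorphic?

the hyperoctahedral group B_3

G is 3-regular and bipartite on 2^3 = 8 vertices with girth 4; it is the hypercube graph Q_3. Aut(Q_3) consists of the signed permutations of the 3 coordinate axes: 3! permutations times 2^3 sign flips, so |Aut| = 2^3·3! = 48.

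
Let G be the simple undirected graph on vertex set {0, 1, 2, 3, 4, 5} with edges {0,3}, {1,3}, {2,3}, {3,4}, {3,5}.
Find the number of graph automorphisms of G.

Vertex 3 has degree 5 and every other vertex has degree 1, so G is the star K_{1,5} with centre 3. Any automorphism fixes the centre and permutes the 5 leaves freely, so Aut(G) ≅ S_5 of order 5! = 120.

120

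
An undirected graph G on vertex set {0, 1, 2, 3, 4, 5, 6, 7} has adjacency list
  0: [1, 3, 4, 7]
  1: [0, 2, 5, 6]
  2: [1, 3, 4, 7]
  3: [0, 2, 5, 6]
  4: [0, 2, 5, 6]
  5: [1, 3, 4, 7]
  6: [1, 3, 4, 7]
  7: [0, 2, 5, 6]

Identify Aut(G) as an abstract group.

(S_4 × S_4) ⋊ Z_2

G is 4-regular and bipartite with parts {1, 3, 4, 7} and {0, 2, 5, 6} (each part is independent and every cross-pair is an edge), so G = K_{4,4}. Aut(K_{4,4}) is the wreath product S_4 ≀ Z_2: permute within each part, then optionally swap the parts; |Aut| = 2·(4!)² = 1152.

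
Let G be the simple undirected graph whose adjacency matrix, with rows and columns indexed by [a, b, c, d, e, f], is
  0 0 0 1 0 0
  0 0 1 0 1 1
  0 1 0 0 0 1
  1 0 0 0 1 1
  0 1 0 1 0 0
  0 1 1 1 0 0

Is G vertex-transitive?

No

Vertex a is the only vertex of degree 1, so every automorphism fixes it; G is not vertex-transitive.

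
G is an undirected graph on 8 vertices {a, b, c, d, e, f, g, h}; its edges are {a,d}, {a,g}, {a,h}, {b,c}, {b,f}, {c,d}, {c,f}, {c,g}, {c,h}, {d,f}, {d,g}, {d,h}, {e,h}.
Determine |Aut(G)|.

1

Degrees alone do not determine every vertex (e.g. a and f both have degree 3), but their neighbour-degree multisets differ: N(a) has degrees [3, 4, 5] while N(f) has degrees [2, 5, 5]. Repeating this refinement separates all vertices, so the only automorphism is the identity.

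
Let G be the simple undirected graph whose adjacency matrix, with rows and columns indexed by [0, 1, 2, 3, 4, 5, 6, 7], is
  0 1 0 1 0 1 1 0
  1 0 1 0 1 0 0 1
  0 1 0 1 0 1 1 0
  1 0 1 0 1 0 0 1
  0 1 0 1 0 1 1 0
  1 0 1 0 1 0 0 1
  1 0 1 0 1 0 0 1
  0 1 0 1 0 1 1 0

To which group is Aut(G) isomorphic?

(S_4 × S_4) ⋊ Z_2

G is 4-regular and bipartite with parts {0, 2, 4, 7} and {1, 3, 5, 6} (each part is independent and every cross-pair is an edge), so G = K_{4,4}. Each part can be permuted independently (S_4 × S_4) and the two equal-size parts can also be swapped, giving (S_4 × S_4) ⋊ Z_2 of order 2·(4!)² = 1152.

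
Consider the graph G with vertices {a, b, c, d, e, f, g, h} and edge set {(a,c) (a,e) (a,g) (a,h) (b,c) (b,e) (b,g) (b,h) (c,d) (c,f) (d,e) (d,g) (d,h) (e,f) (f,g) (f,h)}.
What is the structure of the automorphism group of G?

G is 4-regular and bipartite with parts {a, b, d, f} and {c, e, g, h} (each part is independent and every cross-pair is an edge), so G = K_{4,4}. Each part can be permuted independently (S_4 × S_4) and the two equal-size parts can also be swapped, giving (S_4 × S_4) ⋊ Z_2 of order 2·(4!)² = 1152.

S_4 ≀ Z_2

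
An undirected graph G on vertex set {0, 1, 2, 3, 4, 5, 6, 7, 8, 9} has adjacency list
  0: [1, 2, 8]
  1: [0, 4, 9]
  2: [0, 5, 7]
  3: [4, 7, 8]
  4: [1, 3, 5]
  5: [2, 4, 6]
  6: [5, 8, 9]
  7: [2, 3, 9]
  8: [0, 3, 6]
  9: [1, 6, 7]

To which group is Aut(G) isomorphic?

S_5

G is 3-regular on 10 vertices with no triangles and no 4-cycles (girth 5): this is the Petersen graph. Viewing the Petersen graph as the Kneser graph K(5,2) — vertices are 2-subsets of {1,…,5}, edges join disjoint pairs — its automorphisms are exactly the permutations of the 5-element set, so Aut ≅ S_5 of order 120.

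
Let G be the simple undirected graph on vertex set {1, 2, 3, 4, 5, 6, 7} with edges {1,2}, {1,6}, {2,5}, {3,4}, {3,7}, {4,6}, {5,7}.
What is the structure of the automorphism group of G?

the dihedral group of order 14

Every vertex has degree 2 and the graph is connected, so G is the 7-cycle C_7. The automorphisms of the 7-cycle are exactly the symmetries of a regular 7-gon: the dihedral group D_7, |D_7| = 14.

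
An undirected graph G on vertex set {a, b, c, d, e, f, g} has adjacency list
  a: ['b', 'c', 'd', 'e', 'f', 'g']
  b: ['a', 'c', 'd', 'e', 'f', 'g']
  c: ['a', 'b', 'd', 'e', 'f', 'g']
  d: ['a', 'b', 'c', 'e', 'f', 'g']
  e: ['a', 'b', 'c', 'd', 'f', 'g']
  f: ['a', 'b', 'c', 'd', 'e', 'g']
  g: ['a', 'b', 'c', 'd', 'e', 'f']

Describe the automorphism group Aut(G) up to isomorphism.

the symmetric group on 7 letters

Every vertex has degree 6, so G is the complete graph K_7. Any permutation of the 7 vertices preserves K_7, so Aut(K_7) = S_7 of order 7! = 5040.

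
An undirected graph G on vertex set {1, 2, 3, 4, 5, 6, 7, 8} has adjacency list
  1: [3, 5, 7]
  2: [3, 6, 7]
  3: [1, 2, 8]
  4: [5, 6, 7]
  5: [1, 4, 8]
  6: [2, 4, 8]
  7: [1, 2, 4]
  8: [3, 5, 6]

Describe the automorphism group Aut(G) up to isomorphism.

the hyperoctahedral group B_3

G is 3-regular and bipartite on 2^3 = 8 vertices with girth 4; it is the hypercube graph Q_3. Aut(Q_3) consists of the signed permutations of the 3 coordinate axes: 3! permutations times 2^3 sign flips, so |Aut| = 2^3·3! = 48.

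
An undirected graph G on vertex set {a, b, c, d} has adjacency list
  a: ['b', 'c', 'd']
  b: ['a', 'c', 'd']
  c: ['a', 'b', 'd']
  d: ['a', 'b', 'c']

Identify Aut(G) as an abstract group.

the symmetric group on 4 letters

All 4 vertices are pairwise adjacent: G = K_4. Any permutation of the 4 vertices preserves K_4, so Aut(K_4) = S_4 of order 4! = 24.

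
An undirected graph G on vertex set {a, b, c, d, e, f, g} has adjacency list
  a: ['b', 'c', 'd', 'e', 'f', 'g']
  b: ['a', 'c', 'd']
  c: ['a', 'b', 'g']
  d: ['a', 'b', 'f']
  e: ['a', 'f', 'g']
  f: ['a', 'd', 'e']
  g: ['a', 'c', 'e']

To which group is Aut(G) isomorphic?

Vertex a is the unique vertex of degree 6; the remaining 6 vertices each have degree 3 and induce a cycle, so G is the wheel on 7 vertices with hub a. With the hub fixed, the remaining symmetry is that of the rim cycle C_6, giving the dihedral group D_6.

the dihedral group of order 12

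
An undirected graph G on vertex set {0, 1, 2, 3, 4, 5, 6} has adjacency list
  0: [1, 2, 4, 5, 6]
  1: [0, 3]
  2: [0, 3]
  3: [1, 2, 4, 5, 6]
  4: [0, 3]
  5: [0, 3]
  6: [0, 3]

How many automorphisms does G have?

240

The vertices split by degree into {0, 3} (degree 5) and {1, 2, 4, 5, 6} (degree 2); every edge runs between the two parts, so G is the complete bipartite graph K_{2,5}. The parts have unequal sizes, so no automorphism swaps them; each part is permuted independently, giving S_2 × S_5 of order 2!·5! = 240.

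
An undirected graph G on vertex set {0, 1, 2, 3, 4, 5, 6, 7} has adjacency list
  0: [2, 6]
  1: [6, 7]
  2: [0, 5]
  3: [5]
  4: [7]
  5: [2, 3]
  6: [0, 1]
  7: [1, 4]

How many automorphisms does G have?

The degree sequence is [2, 2, 2, 1, 1, 2, 2, 2]; the two degree-1 vertices 3 and 4 are the ends of a path, so G = P_8. The only nontrivial automorphism of a path is the end-to-end reflection, so Aut(G) ≅ Z_2.

2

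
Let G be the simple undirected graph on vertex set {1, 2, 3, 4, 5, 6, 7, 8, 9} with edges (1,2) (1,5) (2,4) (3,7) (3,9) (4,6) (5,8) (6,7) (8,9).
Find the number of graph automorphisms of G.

Every vertex has degree 2 and the graph is connected, so G is the 9-cycle C_9. The automorphisms of the 9-cycle are exactly the symmetries of a regular 9-gon: the dihedral group D_9, |D_9| = 18.

18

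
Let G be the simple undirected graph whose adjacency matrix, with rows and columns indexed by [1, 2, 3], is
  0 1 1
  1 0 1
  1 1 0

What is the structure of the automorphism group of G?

Every vertex has degree 2, so G is the complete graph K_3. Every bijection on the vertex set is an automorphism of K_3; hence Aut(K_3) ≅ S_3, order 6.

S_3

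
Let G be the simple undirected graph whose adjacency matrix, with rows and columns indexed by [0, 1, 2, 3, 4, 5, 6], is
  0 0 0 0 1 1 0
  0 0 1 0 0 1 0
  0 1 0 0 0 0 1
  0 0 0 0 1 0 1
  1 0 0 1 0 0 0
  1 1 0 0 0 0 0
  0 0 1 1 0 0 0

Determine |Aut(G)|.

14

G is 2-regular and connected on 7 vertices, i.e. the cycle C_7. The automorphisms of the 7-cycle are exactly the symmetries of a regular 7-gon: the dihedral group D_7, |D_7| = 14.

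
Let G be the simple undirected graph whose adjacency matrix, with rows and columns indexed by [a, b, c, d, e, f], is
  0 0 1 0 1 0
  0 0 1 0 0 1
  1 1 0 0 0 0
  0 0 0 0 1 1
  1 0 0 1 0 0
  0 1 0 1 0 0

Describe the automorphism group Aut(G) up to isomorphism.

Every vertex has degree 2 and the graph is connected, so G is the 6-cycle C_6. C_6 has 6 rotations and 6 reflections, so Aut(C_6) ≅ D_6 of order 12.

the dihedral group of order 12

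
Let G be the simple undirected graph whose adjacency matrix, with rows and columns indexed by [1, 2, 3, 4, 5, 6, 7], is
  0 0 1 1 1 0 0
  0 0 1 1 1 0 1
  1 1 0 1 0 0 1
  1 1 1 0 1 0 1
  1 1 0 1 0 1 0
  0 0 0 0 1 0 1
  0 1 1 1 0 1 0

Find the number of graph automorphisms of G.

Degrees alone do not determine every vertex (e.g. 2 and 3 both have degree 4), but their neighbour-degree multisets differ: N(2) has degrees [4, 4, 4, 5] while N(3) has degrees [3, 4, 4, 5]. Repeating this refinement separates all vertices, so the only automorphism is the identity.

1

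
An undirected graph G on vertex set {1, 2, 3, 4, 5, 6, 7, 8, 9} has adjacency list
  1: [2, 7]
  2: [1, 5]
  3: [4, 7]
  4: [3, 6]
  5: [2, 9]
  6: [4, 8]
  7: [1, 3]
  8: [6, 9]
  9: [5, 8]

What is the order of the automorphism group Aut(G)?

Every vertex has degree 2 and the graph is connected, so G is the 9-cycle C_9. C_9 has 9 rotations and 9 reflections, so Aut(C_9) ≅ D_9 of order 18.

18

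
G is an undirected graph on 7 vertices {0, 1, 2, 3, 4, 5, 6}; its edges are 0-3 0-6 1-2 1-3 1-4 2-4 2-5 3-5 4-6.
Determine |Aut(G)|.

1

The degree sequence is [2, 3, 3, 3, 3, 2, 2]. Checking the degree-preserving permutations of the vertex set shows that none except the identity preserves every edge, so Aut(G) is trivial.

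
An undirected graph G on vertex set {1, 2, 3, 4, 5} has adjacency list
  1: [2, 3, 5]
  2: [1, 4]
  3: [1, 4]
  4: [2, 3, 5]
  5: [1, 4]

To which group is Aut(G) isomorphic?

The vertices split by degree into {1, 4} (degree 3) and {2, 3, 5} (degree 2); every edge runs between the two parts, so G is the complete bipartite graph K_{2,3}. Automorphisms preserve the bipartition setwise (since the parts differ in size) and act as S_3 × S_2 within it; |Aut| = 12.

S_3 × S_2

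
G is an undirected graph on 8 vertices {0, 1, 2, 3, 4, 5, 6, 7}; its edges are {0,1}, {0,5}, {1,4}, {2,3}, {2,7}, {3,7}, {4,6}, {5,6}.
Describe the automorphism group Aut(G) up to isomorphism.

G has two connected components, {0, 1, 4, 5, 6} and {2, 3, 7}; each is 2-regular, so G = C_5 ⊔ C_3. No automorphism exchanges components of different sizes, hence Aut(G) is the direct product D_3 × D_5, order 60.

D_3 × D_5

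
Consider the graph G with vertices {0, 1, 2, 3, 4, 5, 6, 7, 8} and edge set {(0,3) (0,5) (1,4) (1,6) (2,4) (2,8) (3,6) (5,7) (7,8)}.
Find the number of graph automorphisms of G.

18

G is 2-regular and connected on 9 vertices, i.e. the cycle C_9. C_9 has 9 rotations and 9 reflections, so Aut(C_9) ≅ D_9 of order 18.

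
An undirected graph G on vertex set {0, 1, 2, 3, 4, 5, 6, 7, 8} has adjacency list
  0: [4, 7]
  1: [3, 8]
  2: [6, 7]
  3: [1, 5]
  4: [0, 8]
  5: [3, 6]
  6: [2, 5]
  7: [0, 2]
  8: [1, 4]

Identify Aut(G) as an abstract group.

Every vertex has degree 2 and the graph is connected, so G is the 9-cycle C_9. The automorphisms of the 9-cycle are exactly the symmetries of a regular 9-gon: the dihedral group D_9, |D_9| = 18.

the dihedral group of order 18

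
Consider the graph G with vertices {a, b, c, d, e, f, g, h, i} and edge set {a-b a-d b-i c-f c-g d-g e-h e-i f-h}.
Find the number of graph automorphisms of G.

18

G is 2-regular and connected on 9 vertices, i.e. the cycle C_9. C_9 has 9 rotations and 9 reflections, so Aut(C_9) ≅ D_9 of order 18.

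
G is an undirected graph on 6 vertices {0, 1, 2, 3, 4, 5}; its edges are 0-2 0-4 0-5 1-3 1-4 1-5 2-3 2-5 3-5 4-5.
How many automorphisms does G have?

Vertex 5 is the unique vertex of degree 5; the remaining 5 vertices each have degree 3 and induce a cycle, so G is the wheel on 6 vertices with hub 5. With the hub fixed, the remaining symmetry is that of the rim cycle C_5, giving the dihedral group D_5.

10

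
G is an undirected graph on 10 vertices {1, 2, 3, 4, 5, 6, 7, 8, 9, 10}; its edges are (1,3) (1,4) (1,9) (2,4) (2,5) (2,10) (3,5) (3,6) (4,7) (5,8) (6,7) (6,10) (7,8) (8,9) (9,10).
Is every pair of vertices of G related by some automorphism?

G is 3-regular on 10 vertices with no triangles and no 4-cycles (girth 5): this is the Petersen graph. Viewing the Petersen graph as the Kneser graph K(5,2) — vertices are 2-subsets of {1,…,5}, edges join disjoint pairs — its automorphisms are exactly the permutations of the 5-element set, so Aut ≅ S_5 of order 120. This group acts transitively on the 10 vertices.

Yes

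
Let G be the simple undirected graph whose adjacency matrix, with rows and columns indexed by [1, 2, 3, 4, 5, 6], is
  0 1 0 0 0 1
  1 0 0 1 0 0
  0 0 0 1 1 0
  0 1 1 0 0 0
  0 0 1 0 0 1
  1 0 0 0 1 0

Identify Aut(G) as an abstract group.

D_6

Every vertex has degree 2 and the graph is connected, so G is the 6-cycle C_6. C_6 has 6 rotations and 6 reflections, so Aut(C_6) ≅ D_6 of order 12.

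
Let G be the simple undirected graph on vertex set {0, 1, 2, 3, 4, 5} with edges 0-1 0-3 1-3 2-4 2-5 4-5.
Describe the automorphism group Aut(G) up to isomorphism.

G has two connected components, {2, 4, 5} and {0, 1, 3}; each is 2-regular, so G = C_3 ⊔ C_3. Aut of a disjoint union of two copies of C_3 is the wreath product D_3 ≀ Z_2, of order 2·6² = 72.

(D_3 × D_3) ⋊ Z_2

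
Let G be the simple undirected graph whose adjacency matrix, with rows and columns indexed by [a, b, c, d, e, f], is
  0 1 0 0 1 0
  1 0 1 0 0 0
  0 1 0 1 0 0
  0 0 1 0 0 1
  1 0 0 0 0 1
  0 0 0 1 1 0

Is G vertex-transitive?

Yes

Every vertex has degree 2 and the graph is connected, so G is the 6-cycle C_6. C_6 has 6 rotations and 6 reflections, so Aut(C_6) ≅ D_6 of order 12. Under this action every vertex can be carried to every other, so G is vertex-transitive.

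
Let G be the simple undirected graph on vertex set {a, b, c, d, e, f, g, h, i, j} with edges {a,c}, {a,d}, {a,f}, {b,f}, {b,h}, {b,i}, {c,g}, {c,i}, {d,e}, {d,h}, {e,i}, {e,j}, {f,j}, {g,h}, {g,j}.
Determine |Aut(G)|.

120

G is 3-regular on 10 vertices with no triangles and no 4-cycles (girth 5): this is the Petersen graph. Viewing the Petersen graph as the Kneser graph K(5,2) — vertices are 2-subsets of {1,…,5}, edges join disjoint pairs — its automorphisms are exactly the permutations of the 5-element set, so Aut ≅ S_5 of order 120.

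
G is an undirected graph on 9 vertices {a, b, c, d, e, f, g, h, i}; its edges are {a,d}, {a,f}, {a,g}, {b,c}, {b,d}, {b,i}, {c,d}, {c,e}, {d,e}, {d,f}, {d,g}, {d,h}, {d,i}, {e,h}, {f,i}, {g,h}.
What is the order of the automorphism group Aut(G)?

Vertex d is the unique vertex of degree 8; the remaining 8 vertices each have degree 3 and induce a cycle, so G is the wheel on 9 vertices with hub d. With the hub fixed, the remaining symmetry is that of the rim cycle C_8, giving the dihedral group D_8.

16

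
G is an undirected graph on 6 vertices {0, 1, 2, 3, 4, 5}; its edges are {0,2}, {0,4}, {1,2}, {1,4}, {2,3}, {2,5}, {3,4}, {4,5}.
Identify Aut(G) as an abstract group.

S_2 × S_4

The vertices split by degree into {2, 4} (degree 4) and {0, 1, 3, 5} (degree 2); every edge runs between the two parts, so G is the complete bipartite graph K_{2,4}. The parts have unequal sizes, so no automorphism swaps them; each part is permuted independently, giving S_2 × S_4 of order 2!·4! = 48.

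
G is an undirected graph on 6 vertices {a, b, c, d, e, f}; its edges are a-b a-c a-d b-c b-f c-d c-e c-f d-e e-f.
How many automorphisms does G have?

10

Vertex c is the unique vertex of degree 5; the remaining 5 vertices each have degree 3 and induce a cycle, so G is the wheel on 6 vertices with hub c. Every automorphism fixes the hub and acts on the rim 5-cycle, so Aut(G) ≅ Aut(C_5) = D_5 of order 10.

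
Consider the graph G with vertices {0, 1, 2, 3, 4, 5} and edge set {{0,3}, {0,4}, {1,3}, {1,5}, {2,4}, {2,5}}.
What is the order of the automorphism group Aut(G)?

12

Every vertex has degree 2 and the graph is connected, so G is the 6-cycle C_6. The automorphisms of the 6-cycle are exactly the symmetries of a regular 6-gon: the dihedral group D_6, |D_6| = 12.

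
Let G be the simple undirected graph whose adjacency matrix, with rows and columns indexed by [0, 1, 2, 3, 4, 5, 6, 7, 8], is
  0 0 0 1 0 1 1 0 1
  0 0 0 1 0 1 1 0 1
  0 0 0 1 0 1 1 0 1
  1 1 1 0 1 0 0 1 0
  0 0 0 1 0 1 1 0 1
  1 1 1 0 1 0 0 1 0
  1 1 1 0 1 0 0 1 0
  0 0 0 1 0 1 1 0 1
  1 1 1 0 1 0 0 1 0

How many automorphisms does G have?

The vertices split by degree into {3, 5, 6, 8} (degree 5) and {0, 1, 2, 4, 7} (degree 4); every edge runs between the two parts, so G is the complete bipartite graph K_{4,5}. Automorphisms preserve the bipartition setwise (since the parts differ in size) and act as S_4 × S_5 within it; |Aut| = 2880.

2880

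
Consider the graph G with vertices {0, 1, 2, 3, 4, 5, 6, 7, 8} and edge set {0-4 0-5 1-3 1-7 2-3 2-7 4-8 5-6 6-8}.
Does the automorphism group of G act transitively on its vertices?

G has two connected components, {0, 4, 5, 6, 8} and {1, 2, 3, 7}; each is 2-regular, so G = C_5 ⊔ C_4. The orbit of 0 under Aut(G) is {0, 4, 5, 6, 8}, which does not contain 1, so G is not vertex-transitive.

No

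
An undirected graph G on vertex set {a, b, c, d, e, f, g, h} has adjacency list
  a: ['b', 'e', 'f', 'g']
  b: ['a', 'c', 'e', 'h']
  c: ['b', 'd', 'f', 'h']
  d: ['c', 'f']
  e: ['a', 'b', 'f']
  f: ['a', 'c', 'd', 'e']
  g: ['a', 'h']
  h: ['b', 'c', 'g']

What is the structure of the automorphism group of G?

The degree sequence is [4, 4, 4, 2, 3, 4, 2, 3]. Checking the degree-preserving permutations of the vertex set shows that none except the identity preserves every edge, so Aut(G) is trivial.

1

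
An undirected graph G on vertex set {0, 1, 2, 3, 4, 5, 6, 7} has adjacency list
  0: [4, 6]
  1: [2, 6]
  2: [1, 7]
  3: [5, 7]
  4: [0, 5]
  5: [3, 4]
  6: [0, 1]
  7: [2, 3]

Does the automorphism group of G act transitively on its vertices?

G is 2-regular and connected on 8 vertices, i.e. the cycle C_8. C_8 has 8 rotations and 8 reflections, so Aut(C_8) ≅ D_8 of order 16. This group acts transitively on the 8 vertices.

Yes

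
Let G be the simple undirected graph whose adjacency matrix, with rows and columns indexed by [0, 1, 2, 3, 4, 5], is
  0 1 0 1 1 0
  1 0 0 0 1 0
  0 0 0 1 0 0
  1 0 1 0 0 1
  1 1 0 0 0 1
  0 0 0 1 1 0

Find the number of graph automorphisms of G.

The degree sequence is [3, 2, 1, 3, 3, 2]. Checking the degree-preserving permutations of the vertex set shows that none except the identity preserves every edge, so Aut(G) is trivial.

1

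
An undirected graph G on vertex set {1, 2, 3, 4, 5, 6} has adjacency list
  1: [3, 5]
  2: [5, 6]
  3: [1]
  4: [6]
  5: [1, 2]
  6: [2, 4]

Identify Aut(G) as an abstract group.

The degree sequence is [2, 2, 1, 1, 2, 2]; the two degree-1 vertices 3 and 4 are the ends of a path, so G = P_6. A path has exactly one nontrivial symmetry — reversal — giving Aut(G) of order 2.

Z_2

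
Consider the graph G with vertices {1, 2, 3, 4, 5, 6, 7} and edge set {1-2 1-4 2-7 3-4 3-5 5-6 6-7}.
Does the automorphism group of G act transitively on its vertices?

Yes

Every vertex has degree 2 and the graph is connected, so G is the 7-cycle C_7. C_7 has 7 rotations and 7 reflections, so Aut(C_7) ≅ D_7 of order 14. This group acts transitively on the 7 vertices.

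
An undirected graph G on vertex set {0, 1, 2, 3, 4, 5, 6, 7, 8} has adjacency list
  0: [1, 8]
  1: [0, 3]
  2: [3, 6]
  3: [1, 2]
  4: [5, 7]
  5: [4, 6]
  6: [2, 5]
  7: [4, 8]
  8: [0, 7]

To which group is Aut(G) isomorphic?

D_9

G is 2-regular and connected on 9 vertices, i.e. the cycle C_9. The automorphisms of the 9-cycle are exactly the symmetries of a regular 9-gon: the dihedral group D_9, |D_9| = 18.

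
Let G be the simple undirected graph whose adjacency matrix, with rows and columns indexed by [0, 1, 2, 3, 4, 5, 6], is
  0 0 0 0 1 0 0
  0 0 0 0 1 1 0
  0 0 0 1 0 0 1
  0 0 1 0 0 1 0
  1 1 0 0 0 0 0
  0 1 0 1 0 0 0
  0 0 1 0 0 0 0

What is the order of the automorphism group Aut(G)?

The degree sequence is [1, 2, 2, 2, 2, 2, 1]; the two degree-1 vertices 0 and 6 are the ends of a path, so G = P_7. The only nontrivial automorphism of a path is the end-to-end reflection, so Aut(G) ≅ Z_2.

2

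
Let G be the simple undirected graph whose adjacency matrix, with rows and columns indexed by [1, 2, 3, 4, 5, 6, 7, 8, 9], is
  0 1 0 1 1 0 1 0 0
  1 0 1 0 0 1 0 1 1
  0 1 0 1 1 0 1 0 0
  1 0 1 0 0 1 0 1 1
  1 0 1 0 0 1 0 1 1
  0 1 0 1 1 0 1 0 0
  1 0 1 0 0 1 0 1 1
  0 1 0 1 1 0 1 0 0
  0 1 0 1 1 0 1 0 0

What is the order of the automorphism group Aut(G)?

2880

The vertices split by degree into {2, 4, 5, 7} (degree 5) and {1, 3, 6, 8, 9} (degree 4); every edge runs between the two parts, so G is the complete bipartite graph K_{4,5}. Automorphisms preserve the bipartition setwise (since the parts differ in size) and act as S_4 × S_5 within it; |Aut| = 2880.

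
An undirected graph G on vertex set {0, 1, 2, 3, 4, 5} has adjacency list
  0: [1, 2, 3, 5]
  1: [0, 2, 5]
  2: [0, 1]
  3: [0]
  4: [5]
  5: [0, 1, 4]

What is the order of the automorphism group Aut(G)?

1

Degrees alone do not determine every vertex (e.g. 1 and 5 both have degree 3), but their neighbour-degree multisets differ: N(1) has degrees [2, 3, 4] while N(5) has degrees [1, 3, 4]. Repeating this refinement separates all vertices, so the only automorphism is the identity.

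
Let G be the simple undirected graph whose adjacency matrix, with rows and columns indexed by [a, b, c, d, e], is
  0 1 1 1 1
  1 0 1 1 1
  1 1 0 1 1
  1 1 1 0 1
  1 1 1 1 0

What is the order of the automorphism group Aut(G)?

120

All 5 vertices are pairwise adjacent: G = K_5. Every bijection on the vertex set is an automorphism of K_5; hence Aut(K_5) ≅ S_5, order 120.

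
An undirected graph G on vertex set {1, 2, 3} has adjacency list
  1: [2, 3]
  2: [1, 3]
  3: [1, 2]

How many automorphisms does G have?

6

Every vertex has degree 2, so G is the complete graph K_3. Every bijection on the vertex set is an automorphism of K_3; hence Aut(K_3) ≅ S_3, order 6.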